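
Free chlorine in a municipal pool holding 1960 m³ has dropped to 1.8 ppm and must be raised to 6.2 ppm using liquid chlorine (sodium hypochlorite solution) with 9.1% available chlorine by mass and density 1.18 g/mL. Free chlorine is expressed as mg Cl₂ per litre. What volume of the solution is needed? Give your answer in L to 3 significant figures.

80.3 L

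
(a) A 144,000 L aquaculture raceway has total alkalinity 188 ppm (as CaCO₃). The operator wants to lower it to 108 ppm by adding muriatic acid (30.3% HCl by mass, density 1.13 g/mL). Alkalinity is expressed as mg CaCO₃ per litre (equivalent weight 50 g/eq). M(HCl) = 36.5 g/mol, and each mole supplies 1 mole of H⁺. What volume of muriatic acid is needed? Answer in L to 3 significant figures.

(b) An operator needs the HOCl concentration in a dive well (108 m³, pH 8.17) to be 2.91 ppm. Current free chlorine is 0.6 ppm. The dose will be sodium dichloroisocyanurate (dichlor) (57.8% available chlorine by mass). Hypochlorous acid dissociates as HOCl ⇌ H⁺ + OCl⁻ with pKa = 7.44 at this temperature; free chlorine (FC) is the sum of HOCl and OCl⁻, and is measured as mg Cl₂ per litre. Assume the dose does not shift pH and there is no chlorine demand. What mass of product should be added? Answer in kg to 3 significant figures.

(a) Alkalinity to neutralize: (188 − 108) = 80 mg/L as CaCO₃ × 144,000 L = 11,520 g as CaCO₃.
(a) Equivalents of H⁺ required: 11,520 ÷ 50 g/eq = 230.4 eq = 230.4 mol HCl.
(a) Mass of HCl: 230.4 × 36.5 = 8410 g.
(a) Mass of 30.3% solution: 8410 / 0.303 = 27,750 g.
(a) Volume: 27,750 g ÷ 1.13 g/mL = 24,560 mL.

(b) Volume: 108 m³ = 108,000 L.
(b) [OCl⁻]/[HOCl] = 10^(pH − pKa) = 10^(8.17 − 7.44) = 5.37; fraction as HOCl = 1/(1 + 5.37) = 0.157.
(b) Free chlorine required for 2.91 ppm HOCl: 2.91 / 0.157 = 18.54 ppm.
(b) FC to add: 18.54 − 0.6 = 17.94 mg/L as Cl₂.
(b) Cl₂ equivalent: 17.94 mg/L × 108,000 L = 1937 g.
(b) Product at 57.8% available Cl: 1937 / 0.578 = 3352 g.

(a) 24.6 L; (b) 3.35 kg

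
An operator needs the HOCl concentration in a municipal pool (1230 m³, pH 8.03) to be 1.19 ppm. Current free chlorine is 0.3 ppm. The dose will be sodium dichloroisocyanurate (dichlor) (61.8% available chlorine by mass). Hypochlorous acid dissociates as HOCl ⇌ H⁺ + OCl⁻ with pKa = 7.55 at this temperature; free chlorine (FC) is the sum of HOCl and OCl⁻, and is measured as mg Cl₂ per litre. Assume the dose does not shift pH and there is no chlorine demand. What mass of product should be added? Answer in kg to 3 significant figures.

8.92 kg

Volume: 1230 m³ = 1,230,000 L.
[OCl⁻]/[HOCl] = 10^(pH − pKa) = 10^(8.03 − 7.55) = 3.02; fraction as HOCl = 1/(1 + 3.02) = 0.2488.
Free chlorine required for 1.19 ppm HOCl: 1.19 / 0.2488 = 4.784 ppm.
FC to add: 4.784 − 0.3 = 4.484 mg/L as Cl₂.
Cl₂ equivalent: 4.484 mg/L × 1,230,000 L = 5515 g.
Product at 61.8% available Cl: 5515 / 0.618 = 8924 g.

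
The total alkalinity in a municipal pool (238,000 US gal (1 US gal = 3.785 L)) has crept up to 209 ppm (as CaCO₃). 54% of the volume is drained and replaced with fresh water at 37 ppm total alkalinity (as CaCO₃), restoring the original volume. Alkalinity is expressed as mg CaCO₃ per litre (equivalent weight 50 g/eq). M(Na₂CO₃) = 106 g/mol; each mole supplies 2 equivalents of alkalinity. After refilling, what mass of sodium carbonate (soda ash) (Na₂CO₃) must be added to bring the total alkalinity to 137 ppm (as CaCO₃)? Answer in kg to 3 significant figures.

19.9 kg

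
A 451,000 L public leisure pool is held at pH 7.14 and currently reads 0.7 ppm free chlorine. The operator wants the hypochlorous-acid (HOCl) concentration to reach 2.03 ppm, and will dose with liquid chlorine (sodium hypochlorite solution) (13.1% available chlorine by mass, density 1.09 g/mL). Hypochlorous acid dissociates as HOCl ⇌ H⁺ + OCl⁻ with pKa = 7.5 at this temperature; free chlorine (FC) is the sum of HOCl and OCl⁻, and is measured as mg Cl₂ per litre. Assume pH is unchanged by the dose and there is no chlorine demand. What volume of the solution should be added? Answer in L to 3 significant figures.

[OCl⁻]/[HOCl] = 10^(pH − pKa) = 10^(7.14 − 7.5) = 0.4365; fraction as HOCl = 1/(1 + 0.4365) = 0.6961.
Free chlorine required for 2.03 ppm HOCl: 2.03 / 0.6961 = 2.916 ppm.
FC to add: 2.916 − 0.7 = 2.216 mg/L as Cl₂.
Cl₂ equivalent: 2.216 mg/L × 451,000 L = 999.5 g.
Product at 13.1% available Cl: 999.5 / 0.131 = 7630 g.
Volume: 7630 g ÷ 1.09 g/mL = 7000 mL.

7.00 L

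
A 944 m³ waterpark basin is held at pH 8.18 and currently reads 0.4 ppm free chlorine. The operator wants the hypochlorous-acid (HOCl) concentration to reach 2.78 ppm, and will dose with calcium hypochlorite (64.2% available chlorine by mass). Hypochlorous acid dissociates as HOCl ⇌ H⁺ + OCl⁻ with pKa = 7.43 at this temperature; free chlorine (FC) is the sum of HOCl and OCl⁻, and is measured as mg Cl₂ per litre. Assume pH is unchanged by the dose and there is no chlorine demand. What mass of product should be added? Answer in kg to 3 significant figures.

26.5 kg

Volume: 944 m³ = 944,000 L.
[OCl⁻]/[HOCl] = 10^(pH − pKa) = 10^(8.18 − 7.43) = 5.623; fraction as HOCl = 1/(1 + 5.623) = 0.151.
Free chlorine required for 2.78 ppm HOCl: 2.78 / 0.151 = 18.41 ppm.
FC to add: 18.41 − 0.4 = 18.01 mg/L as Cl₂.
Cl₂ equivalent: 18.01 mg/L × 944,000 L = 17,000 g.
Product at 64.2% available Cl: 17,000 / 0.642 = 26,490 g.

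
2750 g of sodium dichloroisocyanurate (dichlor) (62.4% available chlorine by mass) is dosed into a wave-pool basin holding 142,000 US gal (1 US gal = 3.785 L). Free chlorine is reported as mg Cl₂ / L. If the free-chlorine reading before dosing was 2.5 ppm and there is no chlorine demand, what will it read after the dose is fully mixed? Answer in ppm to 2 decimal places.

Volume: 142,000 US gal × 3.785 L/gal = 537,470 L.
Available chlorine delivered: 2750 g × 0.624 = 1716 g as Cl₂.
Concentration rise: 1716 g / 537,470 L = 3.193 mg/L = 3.19 ppm.
Final FC: 2.5 + 3.19 = 5.69 ppm.

5.69 ppm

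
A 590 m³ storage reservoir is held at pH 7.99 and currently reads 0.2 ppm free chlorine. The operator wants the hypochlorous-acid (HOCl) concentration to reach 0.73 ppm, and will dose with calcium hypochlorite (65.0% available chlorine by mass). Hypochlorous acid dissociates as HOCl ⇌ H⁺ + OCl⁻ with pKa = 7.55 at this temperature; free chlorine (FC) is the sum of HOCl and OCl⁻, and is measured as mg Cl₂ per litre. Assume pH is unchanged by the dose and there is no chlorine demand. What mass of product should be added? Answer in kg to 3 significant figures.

Volume: 590 m³ = 590,000 L.
[OCl⁻]/[HOCl] = 10^(pH − pKa) = 10^(7.99 − 7.55) = 2.754; fraction as HOCl = 1/(1 + 2.754) = 0.2664.
Free chlorine required for 0.73 ppm HOCl: 0.73 / 0.2664 = 2.741 ppm.
FC to add: 2.741 − 0.2 = 2.541 mg/L as Cl₂.
Cl₂ equivalent: 2.541 mg/L × 590,000 L = 1499 g.
Product at 65.0% available Cl: 1499 / 0.65 = 2306 g.

2.31 kg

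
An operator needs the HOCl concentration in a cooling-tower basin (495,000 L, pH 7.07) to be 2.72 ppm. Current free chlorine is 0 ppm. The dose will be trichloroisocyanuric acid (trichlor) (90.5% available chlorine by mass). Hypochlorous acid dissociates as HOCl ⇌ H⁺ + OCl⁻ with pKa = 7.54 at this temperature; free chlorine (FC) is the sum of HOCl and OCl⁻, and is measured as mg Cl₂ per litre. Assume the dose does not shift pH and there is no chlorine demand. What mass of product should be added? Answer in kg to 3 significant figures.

1.99 kg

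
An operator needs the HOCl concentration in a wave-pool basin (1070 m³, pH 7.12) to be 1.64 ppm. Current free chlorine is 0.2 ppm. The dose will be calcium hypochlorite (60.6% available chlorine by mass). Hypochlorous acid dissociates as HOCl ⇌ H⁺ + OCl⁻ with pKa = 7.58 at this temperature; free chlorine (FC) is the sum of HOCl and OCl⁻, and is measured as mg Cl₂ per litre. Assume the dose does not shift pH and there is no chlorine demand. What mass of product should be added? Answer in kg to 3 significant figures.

3.55 kg

Volume: 1070 m³ = 1,070,000 L.
[OCl⁻]/[HOCl] = 10^(pH − pKa) = 10^(7.12 − 7.58) = 0.3467; fraction as HOCl = 1/(1 + 0.3467) = 0.7425.
Free chlorine required for 1.64 ppm HOCl: 1.64 / 0.7425 = 2.209 ppm.
FC to add: 2.209 − 0.2 = 2.009 mg/L as Cl₂.
Cl₂ equivalent: 2.009 mg/L × 1,070,000 L = 2149 g.
Product at 60.6% available Cl: 2149 / 0.606 = 3547 g.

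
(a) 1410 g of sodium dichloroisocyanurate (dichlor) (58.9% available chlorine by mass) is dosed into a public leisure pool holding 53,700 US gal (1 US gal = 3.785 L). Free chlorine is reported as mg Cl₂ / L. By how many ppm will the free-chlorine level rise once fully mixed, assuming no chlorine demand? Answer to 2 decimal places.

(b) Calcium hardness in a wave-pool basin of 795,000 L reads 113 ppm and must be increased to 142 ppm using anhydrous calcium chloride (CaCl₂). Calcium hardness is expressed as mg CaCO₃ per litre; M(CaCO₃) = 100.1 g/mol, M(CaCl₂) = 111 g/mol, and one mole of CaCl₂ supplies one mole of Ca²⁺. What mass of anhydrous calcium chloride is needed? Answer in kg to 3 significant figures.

(a) 4.09 ppm; (b) 25.6 kg

(a) Volume: 53,700 US gal × 3.785 L/gal = 203,254 L.
(a) Available chlorine delivered: 1410 g × 0.589 = 830.5 g as Cl₂.
(a) Concentration rise: 830.5 g / 203,254 L = 4.086 mg/L = 4.09 ppm.

(b) Hardness to add: (142 − 113) = 29 mg/L as CaCO₃ × 795,000 L = 23,060 g as CaCO₃.
(b) Moles of Ca²⁺ (1 mol Ca²⁺ ≡ 1 mol CaCO₃): 23,060 / 100.1 g/mol = 230.3 mol.
(b) Mass of CaCl₂: 230.3 × 111 = 25,570 g.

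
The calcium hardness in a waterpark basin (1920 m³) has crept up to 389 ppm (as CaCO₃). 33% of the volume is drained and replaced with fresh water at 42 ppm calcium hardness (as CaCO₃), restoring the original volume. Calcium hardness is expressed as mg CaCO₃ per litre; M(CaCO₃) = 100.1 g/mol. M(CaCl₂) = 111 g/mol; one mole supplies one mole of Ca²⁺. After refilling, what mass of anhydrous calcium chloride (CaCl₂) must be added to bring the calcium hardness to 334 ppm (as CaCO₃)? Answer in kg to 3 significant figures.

Volume: 1920 m³ = 1,920,000 L.
After draining 33% and refilling: 389 × 0.67 + 42 × 0.33 = 274.49 ppm.
Deficit to target: 334 − 274.49 = 59.51 mg/L.
As CaCO₃: 59.51 mg/L × 1,920,000 L = 114,300 g; ÷ 100.1 = 1141 mol Ca²⁺.
Mass: 1141 × 111 = 126,700 g.

127 kg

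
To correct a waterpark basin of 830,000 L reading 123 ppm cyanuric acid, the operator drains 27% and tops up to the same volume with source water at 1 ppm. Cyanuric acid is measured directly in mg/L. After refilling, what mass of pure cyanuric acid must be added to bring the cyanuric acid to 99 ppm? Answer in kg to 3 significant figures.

After draining 27% and refilling: 123 × 0.73 + 1 × 0.27 = 90.06 ppm.
Deficit to target: 99 − 90.06 = 8.94 mg/L.
Mass: 8.94 mg/L × 830,000 L = 7420 g cyanuric acid.

7.42 kg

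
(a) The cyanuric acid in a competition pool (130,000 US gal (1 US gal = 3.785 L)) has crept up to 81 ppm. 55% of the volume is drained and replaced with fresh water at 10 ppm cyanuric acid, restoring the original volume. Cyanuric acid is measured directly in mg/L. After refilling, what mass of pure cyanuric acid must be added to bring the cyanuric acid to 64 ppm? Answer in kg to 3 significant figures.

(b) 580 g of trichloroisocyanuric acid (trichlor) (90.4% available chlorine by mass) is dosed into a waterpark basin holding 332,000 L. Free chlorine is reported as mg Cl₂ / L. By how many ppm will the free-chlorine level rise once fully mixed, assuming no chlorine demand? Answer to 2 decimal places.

(a) 10.8 kg; (b) 1.58 ppm

(a) Volume: 130,000 US gal × 3.785 L/gal = 492,050 L.
(a) After draining 55% and refilling: 81 × 0.45 + 10 × 0.55 = 41.95 ppm.
(a) Deficit to target: 64 − 41.95 = 22.05 mg/L.
(a) Mass: 22.05 mg/L × 492,050 L = 10,850 g cyanuric acid.

(b) Available chlorine delivered: 580 g × 0.904 = 524.3 g as Cl₂.
(b) Concentration rise: 524.3 g / 332,000 L = 1.579 mg/L = 1.58 ppm.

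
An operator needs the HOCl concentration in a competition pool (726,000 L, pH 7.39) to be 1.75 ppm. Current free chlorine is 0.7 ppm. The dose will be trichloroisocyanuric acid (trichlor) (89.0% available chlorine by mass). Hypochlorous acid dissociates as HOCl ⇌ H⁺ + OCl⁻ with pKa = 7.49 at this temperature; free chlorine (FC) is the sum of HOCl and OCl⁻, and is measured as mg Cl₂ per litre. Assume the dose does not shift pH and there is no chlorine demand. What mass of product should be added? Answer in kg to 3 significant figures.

[OCl⁻]/[HOCl] = 10^(pH − pKa) = 10^(7.39 − 7.49) = 0.7943; fraction as HOCl = 1/(1 + 0.7943) = 0.5573.
Free chlorine required for 1.75 ppm HOCl: 1.75 / 0.5573 = 3.14 ppm.
FC to add: 3.14 − 0.7 = 2.44 mg/L as Cl₂.
Cl₂ equivalent: 2.44 mg/L × 726,000 L = 1771 g.
Product at 89.0% available Cl: 1771 / 0.89 = 1990 g.

1.99 kg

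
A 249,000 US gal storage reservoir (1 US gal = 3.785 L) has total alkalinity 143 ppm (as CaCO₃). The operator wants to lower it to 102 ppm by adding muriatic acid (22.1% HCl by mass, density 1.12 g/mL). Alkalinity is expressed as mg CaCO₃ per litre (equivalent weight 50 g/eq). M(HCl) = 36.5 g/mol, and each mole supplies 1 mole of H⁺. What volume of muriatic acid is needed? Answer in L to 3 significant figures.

114 L

Volume: 249,000 US gal × 3.785 L/gal = 942,465 L.
Alkalinity to neutralize: (143 − 102) = 41 mg/L as CaCO₃ × 942,465 L = 38,640 g as CaCO₃.
Equivalents of H⁺ required: 38,640 ÷ 50 g/eq = 772.8 eq = 772.8 mol HCl.
Mass of HCl: 772.8 × 36.5 = 28,210 g.
Mass of 22.1% solution: 28,210 / 0.221 = 127,600 g.
Volume: 127,600 g ÷ 1.12 g/mL = 114,000 mL.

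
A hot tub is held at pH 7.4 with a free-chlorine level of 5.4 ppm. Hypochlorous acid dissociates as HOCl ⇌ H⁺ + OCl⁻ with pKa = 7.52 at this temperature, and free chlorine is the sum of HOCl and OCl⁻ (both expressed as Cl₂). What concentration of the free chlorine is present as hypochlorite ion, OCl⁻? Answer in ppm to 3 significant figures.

[OCl⁻]/[HOCl] = 10^(pH − pKa) = 10^(7.4 − 7.52) = 10^-0.12 = 0.7586.
Fraction as HOCl = 1 / (1 + 0.7586) = 0.5686.
OCl⁻ = (1 − 0.5686) × 5.4 ppm = 2.329 ppm.

2.33 ppm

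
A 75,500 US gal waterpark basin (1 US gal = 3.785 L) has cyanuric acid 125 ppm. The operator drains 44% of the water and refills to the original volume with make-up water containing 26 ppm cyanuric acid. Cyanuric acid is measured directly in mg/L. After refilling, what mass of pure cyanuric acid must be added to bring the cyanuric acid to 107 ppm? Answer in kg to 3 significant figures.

7.30 kg

Volume: 75,500 US gal × 3.785 L/gal = 285,768 L.
After draining 44% and refilling: 125 × 0.56 + 26 × 0.44 = 81.44 ppm.
Deficit to target: 107 − 81.44 = 25.56 mg/L.
Mass: 25.56 mg/L × 285,768 L = 7304 g cyanuric acid.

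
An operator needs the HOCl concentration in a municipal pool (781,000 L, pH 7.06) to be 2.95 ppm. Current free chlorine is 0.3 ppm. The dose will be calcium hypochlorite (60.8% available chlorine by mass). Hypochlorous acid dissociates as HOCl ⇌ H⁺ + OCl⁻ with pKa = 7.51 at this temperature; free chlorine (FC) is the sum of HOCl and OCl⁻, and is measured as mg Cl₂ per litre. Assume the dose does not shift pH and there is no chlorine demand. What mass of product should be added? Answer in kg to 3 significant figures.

[OCl⁻]/[HOCl] = 10^(pH − pKa) = 10^(7.06 − 7.51) = 0.3548; fraction as HOCl = 1/(1 + 0.3548) = 0.7381.
Free chlorine required for 2.95 ppm HOCl: 2.95 / 0.7381 = 3.997 ppm.
FC to add: 3.997 − 0.3 = 3.697 mg/L as Cl₂.
Cl₂ equivalent: 3.697 mg/L × 781,000 L = 2887 g.
Product at 60.8% available Cl: 2887 / 0.608 = 4749 g.

4.75 kg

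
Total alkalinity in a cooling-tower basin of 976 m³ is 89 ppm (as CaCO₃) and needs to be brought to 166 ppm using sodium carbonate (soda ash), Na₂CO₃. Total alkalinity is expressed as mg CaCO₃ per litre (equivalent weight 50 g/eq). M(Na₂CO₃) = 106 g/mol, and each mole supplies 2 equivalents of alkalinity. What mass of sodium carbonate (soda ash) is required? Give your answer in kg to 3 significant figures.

79.7 kg

Volume: 976 m³ = 976,000 L.
Alkalinity to add: (166 − 89) = 77 mg/L as CaCO₃ × 976,000 L = 75,150 g as CaCO₃.
Equivalents: 75,150 g ÷ 50 g/eq = 1503 eq.
Each mole of Na₂CO₃ supplies 2 eq, so 1503 / 2 = 751.5 mol.
Mass: 751.5 mol × 106 g/mol = 79,660 g.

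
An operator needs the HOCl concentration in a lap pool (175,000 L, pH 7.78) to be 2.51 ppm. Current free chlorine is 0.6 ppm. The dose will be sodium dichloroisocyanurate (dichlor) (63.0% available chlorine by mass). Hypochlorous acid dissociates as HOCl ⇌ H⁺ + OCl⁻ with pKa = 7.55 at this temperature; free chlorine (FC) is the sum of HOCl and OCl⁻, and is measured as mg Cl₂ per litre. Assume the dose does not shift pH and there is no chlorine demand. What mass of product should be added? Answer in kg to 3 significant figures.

[OCl⁻]/[HOCl] = 10^(pH − pKa) = 10^(7.78 − 7.55) = 1.698; fraction as HOCl = 1/(1 + 1.698) = 0.3706.
Free chlorine required for 2.51 ppm HOCl: 2.51 / 0.3706 = 6.773 ppm.
FC to add: 6.773 − 0.6 = 6.173 mg/L as Cl₂.
Cl₂ equivalent: 6.173 mg/L × 175,000 L = 1080 g.
Product at 63.0% available Cl: 1080 / 0.63 = 1715 g.

1.71 kg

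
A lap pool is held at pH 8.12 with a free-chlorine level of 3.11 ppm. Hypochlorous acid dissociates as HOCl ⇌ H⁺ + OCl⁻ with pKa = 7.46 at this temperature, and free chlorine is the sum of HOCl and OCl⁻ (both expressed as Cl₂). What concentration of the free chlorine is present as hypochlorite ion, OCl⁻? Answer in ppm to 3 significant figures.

[OCl⁻]/[HOCl] = 10^(pH − pKa) = 10^(8.12 − 7.46) = 10^0.66 = 4.571.
Fraction as HOCl = 1 / (1 + 4.571) = 0.1795.
OCl⁻ = (1 − 0.1795) × 3.11 ppm = 2.552 ppm.

2.55 ppm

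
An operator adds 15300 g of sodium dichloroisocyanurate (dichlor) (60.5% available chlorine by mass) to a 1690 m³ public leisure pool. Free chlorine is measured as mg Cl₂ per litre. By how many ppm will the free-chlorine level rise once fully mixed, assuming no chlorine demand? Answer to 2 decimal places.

5.48 ppm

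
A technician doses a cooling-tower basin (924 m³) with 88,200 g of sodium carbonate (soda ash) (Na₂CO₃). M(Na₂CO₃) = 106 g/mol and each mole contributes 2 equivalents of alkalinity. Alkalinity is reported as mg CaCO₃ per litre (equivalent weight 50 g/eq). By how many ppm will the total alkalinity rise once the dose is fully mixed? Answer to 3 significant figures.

90.1 ppm

Volume: 924 m³ = 924,000 L.
Moles of Na₂CO₃: 88,200 g ÷ 106 g/mol = 832.1 mol → 1664 eq of alkalinity.
As CaCO₃: 1664 eq × 50 g/eq = 83,210 g.
Rise: 83,210 g / 924,000 L × 1000 = 90.05 mg/L.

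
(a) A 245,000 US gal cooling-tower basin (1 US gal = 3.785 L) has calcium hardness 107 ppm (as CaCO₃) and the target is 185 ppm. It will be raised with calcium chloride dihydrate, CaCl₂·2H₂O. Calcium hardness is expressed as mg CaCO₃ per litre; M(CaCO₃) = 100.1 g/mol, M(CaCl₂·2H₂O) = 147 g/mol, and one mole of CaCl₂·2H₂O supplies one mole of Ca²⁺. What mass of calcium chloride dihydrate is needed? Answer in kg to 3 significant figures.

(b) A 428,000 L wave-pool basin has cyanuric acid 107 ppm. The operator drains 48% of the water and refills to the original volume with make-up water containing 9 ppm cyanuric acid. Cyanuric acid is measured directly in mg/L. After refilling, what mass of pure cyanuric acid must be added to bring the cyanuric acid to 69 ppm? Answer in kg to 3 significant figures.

(a) 106 kg; (b) 3.87 kg

(a) Volume: 245,000 US gal × 3.785 L/gal = 927,325 L.
(a) Hardness to add: (185 − 107) = 78 mg/L as CaCO₃ × 927,325 L = 72,330 g as CaCO₃.
(a) Moles of Ca²⁺ (1 mol Ca²⁺ ≡ 1 mol CaCO₃): 72,330 / 100.1 g/mol = 722.6 mol.
(a) Mass of CaCl₂·2H₂O: 722.6 × 147 = 106,200 g.

(b) After draining 48% and refilling: 107 × 0.52 + 9 × 0.48 = 59.96 ppm.
(b) Deficit to target: 69 − 59.96 = 9.04 mg/L.
(b) Mass: 9.04 mg/L × 428,000 L = 3869 g cyanuric acid.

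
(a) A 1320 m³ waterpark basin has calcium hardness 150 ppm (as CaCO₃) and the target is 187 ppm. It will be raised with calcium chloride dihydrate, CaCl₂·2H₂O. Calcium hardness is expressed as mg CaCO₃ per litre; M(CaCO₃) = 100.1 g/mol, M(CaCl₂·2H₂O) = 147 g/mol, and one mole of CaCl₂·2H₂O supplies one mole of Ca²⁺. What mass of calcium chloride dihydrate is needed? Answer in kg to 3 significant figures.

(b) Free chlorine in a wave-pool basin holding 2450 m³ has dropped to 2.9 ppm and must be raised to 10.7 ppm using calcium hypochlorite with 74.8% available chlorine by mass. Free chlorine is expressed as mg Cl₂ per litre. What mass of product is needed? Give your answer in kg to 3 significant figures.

(a) Volume: 1320 m³ = 1,320,000 L.
(a) Hardness to add: (187 − 150) = 37 mg/L as CaCO₃ × 1,320,000 L = 48,840 g as CaCO₃.
(a) Moles of Ca²⁺ (1 mol Ca²⁺ ≡ 1 mol CaCO₃): 48,840 / 100.1 g/mol = 487.9 mol.
(a) Mass of CaCl₂·2H₂O: 487.9 × 147 = 71,720 g.

(b) Volume: 2450 m³ = 2,450,000 L.
(b) Chlorine deficit: 10.7 − 2.9 = 7.8 ppm = 7.8 mg/L as Cl₂.
(b) Cl₂ equivalent needed: 7.8 mg/L × 2,450,000 L = 19,110,000 mg = 19,110 g.
(b) Product at 74.8% available chlorine: 19,110 / 0.748 = 25,550 g.

(a) 71.7 kg; (b) 25.5 kg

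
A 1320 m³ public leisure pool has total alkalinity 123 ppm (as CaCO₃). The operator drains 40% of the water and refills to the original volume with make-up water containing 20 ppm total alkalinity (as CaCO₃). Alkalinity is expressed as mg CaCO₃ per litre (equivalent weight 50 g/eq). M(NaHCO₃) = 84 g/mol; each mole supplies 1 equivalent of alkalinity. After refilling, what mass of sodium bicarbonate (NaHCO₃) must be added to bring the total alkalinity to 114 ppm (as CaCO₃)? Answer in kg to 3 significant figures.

Volume: 1320 m³ = 1,320,000 L.
After draining 40% and refilling: 123 × 0.60 + 20 × 0.40 = 81.8 ppm.
Deficit to target: 114 − 81.8 = 32.2 mg/L.
As CaCO₃: 32.2 mg/L × 1,320,000 L = 42,500 g; ÷ 50 g/eq ÷ 1 = 850.1 mol NaHCO₃.
Mass: 850.1 × 84 = 71,410 g.

71.4 kg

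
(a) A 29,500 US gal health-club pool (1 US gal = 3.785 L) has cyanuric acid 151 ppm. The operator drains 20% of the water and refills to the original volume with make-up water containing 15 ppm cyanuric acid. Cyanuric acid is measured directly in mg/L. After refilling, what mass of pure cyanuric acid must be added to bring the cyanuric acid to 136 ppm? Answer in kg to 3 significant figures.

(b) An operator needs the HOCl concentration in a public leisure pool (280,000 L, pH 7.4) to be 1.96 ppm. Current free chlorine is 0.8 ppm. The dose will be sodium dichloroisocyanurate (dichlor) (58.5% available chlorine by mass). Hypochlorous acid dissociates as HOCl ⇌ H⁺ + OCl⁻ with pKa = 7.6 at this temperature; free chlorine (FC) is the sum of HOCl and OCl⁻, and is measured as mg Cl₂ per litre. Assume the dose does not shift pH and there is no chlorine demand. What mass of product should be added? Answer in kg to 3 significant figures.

(a) 1.36 kg; (b) 1.15 kg

(a) Volume: 29,500 US gal × 3.785 L/gal = 111,658 L.
(a) After draining 20% and refilling: 151 × 0.80 + 15 × 0.20 = 123.8 ppm.
(a) Deficit to target: 136 − 123.8 = 12.2 mg/L.
(a) Mass: 12.2 mg/L × 111,658 L = 1362 g cyanuric acid.

(b) [OCl⁻]/[HOCl] = 10^(pH − pKa) = 10^(7.4 − 7.6) = 0.631; fraction as HOCl = 1/(1 + 0.631) = 0.6131.
(b) Free chlorine required for 1.96 ppm HOCl: 1.96 / 0.6131 = 3.197 ppm.
(b) FC to add: 3.197 − 0.8 = 2.397 mg/L as Cl₂.
(b) Cl₂ equivalent: 2.397 mg/L × 280,000 L = 671.1 g.
(b) Product at 58.5% available Cl: 671.1 / 0.585 = 1147 g.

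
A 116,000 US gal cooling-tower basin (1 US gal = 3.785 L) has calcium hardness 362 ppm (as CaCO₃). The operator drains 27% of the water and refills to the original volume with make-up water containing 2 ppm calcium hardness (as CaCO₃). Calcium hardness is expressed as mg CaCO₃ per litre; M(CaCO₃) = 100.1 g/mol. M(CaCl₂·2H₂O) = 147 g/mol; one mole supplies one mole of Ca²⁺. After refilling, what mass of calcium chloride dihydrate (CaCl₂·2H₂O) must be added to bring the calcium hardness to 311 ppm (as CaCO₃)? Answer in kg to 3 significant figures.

29.8 kg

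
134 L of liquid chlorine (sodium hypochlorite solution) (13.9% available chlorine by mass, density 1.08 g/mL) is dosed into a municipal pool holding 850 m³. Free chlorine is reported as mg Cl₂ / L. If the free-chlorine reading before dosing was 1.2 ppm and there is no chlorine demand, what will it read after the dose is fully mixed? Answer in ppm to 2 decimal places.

24.87 ppm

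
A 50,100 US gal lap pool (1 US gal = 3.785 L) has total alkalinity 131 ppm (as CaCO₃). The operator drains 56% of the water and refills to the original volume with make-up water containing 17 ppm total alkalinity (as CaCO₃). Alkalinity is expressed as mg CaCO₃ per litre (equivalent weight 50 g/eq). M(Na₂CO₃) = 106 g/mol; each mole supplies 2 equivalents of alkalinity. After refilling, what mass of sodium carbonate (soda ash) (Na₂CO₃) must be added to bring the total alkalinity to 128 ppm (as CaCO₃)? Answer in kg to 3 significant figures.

Volume: 50,100 US gal × 3.785 L/gal = 189,628 L.
After draining 56% and refilling: 131 × 0.44 + 17 × 0.56 = 67.16 ppm.
Deficit to target: 128 − 67.16 = 60.84 mg/L.
As CaCO₃: 60.84 mg/L × 189,628 L = 11,540 g; ÷ 50 g/eq ÷ 2 = 115.4 mol Na₂CO₃.
Mass: 115.4 × 106 = 12,230 g.

12.2 kg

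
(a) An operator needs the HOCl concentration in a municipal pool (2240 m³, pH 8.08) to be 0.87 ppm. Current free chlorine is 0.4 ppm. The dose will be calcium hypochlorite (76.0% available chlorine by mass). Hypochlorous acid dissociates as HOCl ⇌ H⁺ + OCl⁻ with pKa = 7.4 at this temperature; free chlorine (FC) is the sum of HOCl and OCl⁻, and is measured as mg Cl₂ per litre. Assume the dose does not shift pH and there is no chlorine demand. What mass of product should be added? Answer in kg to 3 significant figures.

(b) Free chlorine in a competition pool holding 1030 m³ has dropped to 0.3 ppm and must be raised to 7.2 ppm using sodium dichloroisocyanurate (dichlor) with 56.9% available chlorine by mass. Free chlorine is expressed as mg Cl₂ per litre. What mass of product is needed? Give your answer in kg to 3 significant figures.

(a) 13.7 kg; (b) 12.5 kg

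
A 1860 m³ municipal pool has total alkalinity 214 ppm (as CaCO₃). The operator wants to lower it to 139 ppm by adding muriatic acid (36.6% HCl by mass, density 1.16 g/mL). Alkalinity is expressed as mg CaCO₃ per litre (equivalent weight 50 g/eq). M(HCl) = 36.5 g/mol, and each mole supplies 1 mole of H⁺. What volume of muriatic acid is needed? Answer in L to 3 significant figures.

Volume: 1860 m³ = 1,860,000 L.
Alkalinity to neutralize: (214 − 139) = 75 mg/L as CaCO₃ × 1,860,000 L = 139,500 g as CaCO₃.
Equivalents of H⁺ required: 139,500 ÷ 50 g/eq = 2790 eq = 2790 mol HCl.
Mass of HCl: 2790 × 36.5 = 101,800 g.
Mass of 36.6% solution: 101,800 / 0.366 = 278,200 g.
Volume: 278,200 g ÷ 1.16 g/mL = 239,900 mL.

240 L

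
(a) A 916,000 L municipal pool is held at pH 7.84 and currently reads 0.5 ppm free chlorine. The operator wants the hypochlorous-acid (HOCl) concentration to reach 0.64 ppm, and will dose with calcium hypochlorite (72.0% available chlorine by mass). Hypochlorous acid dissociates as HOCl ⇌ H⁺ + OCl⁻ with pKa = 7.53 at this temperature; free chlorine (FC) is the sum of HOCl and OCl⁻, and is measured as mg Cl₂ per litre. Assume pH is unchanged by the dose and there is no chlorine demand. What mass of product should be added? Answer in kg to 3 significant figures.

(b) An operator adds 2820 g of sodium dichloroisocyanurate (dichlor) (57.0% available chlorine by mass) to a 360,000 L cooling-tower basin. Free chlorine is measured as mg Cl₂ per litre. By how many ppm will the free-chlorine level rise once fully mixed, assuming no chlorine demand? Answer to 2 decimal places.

(a) 1.84 kg; (b) 4.46 ppm

(a) [OCl⁻]/[HOCl] = 10^(pH − pKa) = 10^(7.84 − 7.53) = 2.042; fraction as HOCl = 1/(1 + 2.042) = 0.3288.
(a) Free chlorine required for 0.64 ppm HOCl: 0.64 / 0.3288 = 1.947 ppm.
(a) FC to add: 1.947 − 0.5 = 1.447 mg/L as Cl₂.
(a) Cl₂ equivalent: 1.447 mg/L × 916,000 L = 1325 g.
(a) Product at 72.0% available Cl: 1325 / 0.72 = 1841 g.

(b) Available chlorine delivered: 2820 g × 0.57 = 1607 g as Cl₂.
(b) Concentration rise: 1607 g / 360,000 L = 4.465 mg/L = 4.46 ppm.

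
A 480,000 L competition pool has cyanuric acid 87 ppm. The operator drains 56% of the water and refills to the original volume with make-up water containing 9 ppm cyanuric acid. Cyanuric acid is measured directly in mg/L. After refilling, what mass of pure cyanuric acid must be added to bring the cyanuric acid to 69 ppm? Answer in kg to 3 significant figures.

After draining 56% and refilling: 87 × 0.44 + 9 × 0.56 = 43.32 ppm.
Deficit to target: 69 − 43.32 = 25.68 mg/L.
Mass: 25.68 mg/L × 480,000 L = 12,330 g cyanuric acid.

12.3 kg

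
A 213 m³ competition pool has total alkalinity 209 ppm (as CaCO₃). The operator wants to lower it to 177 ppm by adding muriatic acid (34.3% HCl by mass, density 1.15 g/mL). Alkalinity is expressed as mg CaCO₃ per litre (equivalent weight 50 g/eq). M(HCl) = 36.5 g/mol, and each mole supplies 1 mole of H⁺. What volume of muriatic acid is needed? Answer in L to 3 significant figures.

Volume: 213 m³ = 213,000 L.
Alkalinity to neutralize: (209 − 177) = 32 mg/L as CaCO₃ × 213,000 L = 6816 g as CaCO₃.
Equivalents of H⁺ required: 6816 ÷ 50 g/eq = 136.3 eq = 136.3 mol HCl.
Mass of HCl: 136.3 × 36.5 = 4976 g.
Mass of 34.3% solution: 4976 / 0.343 = 14,510 g.
Volume: 14,510 g ÷ 1.15 g/mL = 12,610 mL.

12.6 L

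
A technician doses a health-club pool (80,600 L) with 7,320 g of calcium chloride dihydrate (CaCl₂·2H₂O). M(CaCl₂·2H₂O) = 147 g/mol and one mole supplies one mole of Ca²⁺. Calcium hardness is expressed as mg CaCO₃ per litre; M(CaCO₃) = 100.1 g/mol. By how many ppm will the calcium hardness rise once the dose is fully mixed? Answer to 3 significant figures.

61.8 ppm

Moles of Ca²⁺: 7,320 g ÷ 147 g/mol = 49.8 mol.
As CaCO₃: 49.8 mol × 100.1 g/mol = 4985 g.
Rise: 4985 g / 80,600 L × 1000 = 61.84 mg/L.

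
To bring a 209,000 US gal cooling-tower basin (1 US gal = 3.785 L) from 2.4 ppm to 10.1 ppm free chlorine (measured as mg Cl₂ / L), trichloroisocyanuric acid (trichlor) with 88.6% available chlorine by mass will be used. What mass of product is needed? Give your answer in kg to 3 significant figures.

6.87 kg

Volume: 209,000 US gal × 3.785 L/gal = 791,065 L.
Chlorine deficit: 10.1 − 2.4 = 7.7 ppm = 7.7 mg/L as Cl₂.
Cl₂ equivalent needed: 7.7 mg/L × 791,065 L = 6,091,000 mg = 6091 g.
Product at 88.6% available chlorine: 6091 / 0.886 = 6875 g.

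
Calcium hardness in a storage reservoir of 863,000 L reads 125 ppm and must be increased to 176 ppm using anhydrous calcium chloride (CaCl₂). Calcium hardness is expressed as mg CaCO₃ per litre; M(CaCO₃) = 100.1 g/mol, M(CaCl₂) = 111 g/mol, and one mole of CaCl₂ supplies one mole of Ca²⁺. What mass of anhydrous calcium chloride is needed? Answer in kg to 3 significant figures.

48.8 kg

Hardness to add: (176 − 125) = 51 mg/L as CaCO₃ × 863,000 L = 44,010 g as CaCO₃.
Moles of Ca²⁺ (1 mol Ca²⁺ ≡ 1 mol CaCO₃): 44,010 / 100.1 g/mol = 439.7 mol.
Mass of CaCl₂: 439.7 × 111 = 48,810 g.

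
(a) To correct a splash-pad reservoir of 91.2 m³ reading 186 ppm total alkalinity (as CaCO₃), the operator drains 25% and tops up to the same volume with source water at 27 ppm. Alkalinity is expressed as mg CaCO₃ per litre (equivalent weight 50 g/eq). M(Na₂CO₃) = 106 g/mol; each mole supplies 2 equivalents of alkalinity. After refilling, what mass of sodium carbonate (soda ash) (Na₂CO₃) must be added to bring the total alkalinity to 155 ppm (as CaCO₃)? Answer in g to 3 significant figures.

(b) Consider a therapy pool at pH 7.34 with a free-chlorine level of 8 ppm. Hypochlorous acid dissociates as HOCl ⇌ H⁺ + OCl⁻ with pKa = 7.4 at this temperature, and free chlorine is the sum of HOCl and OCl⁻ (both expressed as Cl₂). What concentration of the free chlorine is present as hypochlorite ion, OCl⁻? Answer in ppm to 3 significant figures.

(a) 846 g; (b) 3.72 ppm

(a) Volume: 91.2 m³ = 91,200 L.
(a) After draining 25% and refilling: 186 × 0.75 + 27 × 0.25 = 146.25 ppm.
(a) Deficit to target: 155 − 146.25 = 8.75 mg/L.
(a) As CaCO₃: 8.75 mg/L × 91,200 L = 798 g; ÷ 50 g/eq ÷ 2 = 7.98 mol Na₂CO₃.
(a) Mass: 7.98 × 106 = 845.9 g.

(b) [OCl⁻]/[HOCl] = 10^(pH − pKa) = 10^(7.34 − 7.4) = 10^-0.06 = 0.871.
(b) Fraction as HOCl = 1 / (1 + 0.871) = 0.5345.
(b) OCl⁻ = (1 − 0.5345) × 8 ppm = 3.724 ppm.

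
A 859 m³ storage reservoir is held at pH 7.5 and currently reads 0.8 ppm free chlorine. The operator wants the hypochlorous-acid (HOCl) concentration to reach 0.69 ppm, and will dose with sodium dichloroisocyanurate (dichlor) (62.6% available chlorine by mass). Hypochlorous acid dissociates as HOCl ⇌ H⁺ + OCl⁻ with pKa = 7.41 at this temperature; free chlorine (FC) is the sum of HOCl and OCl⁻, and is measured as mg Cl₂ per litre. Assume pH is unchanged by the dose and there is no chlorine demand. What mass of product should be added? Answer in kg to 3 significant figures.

Volume: 859 m³ = 859,000 L.
[OCl⁻]/[HOCl] = 10^(pH − pKa) = 10^(7.5 − 7.41) = 1.23; fraction as HOCl = 1/(1 + 1.23) = 0.4484.
Free chlorine required for 0.69 ppm HOCl: 0.69 / 0.4484 = 1.539 ppm.
FC to add: 1.539 − 0.8 = 0.7389 mg/L as Cl₂.
Cl₂ equivalent: 0.7389 mg/L × 859,000 L = 634.7 g.
Product at 62.6% available Cl: 634.7 / 0.626 = 1014 g.

1.01 kg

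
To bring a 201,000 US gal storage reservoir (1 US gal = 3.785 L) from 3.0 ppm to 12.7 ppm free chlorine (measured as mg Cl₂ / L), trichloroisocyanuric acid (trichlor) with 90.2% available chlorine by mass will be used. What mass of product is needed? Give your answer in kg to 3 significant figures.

8.18 kg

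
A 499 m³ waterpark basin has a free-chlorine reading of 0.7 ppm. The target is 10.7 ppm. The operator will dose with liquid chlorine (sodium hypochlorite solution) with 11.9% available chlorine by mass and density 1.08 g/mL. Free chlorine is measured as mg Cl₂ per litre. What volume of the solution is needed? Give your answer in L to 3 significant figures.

Volume: 499 m³ = 499,000 L.
Chlorine deficit: 10.7 − 0.7 = 10 ppm = 10 mg/L as Cl₂.
Cl₂ equivalent needed: 10 mg/L × 499,000 L = 4,990,000 mg = 4990 g.
Product at 11.9% available chlorine: 4990 / 0.119 = 41,930 g.
Volume at density 1.08 g/mL: 41,930 g ÷ 1.08 g/mL = 38,830 mL.

38.8 L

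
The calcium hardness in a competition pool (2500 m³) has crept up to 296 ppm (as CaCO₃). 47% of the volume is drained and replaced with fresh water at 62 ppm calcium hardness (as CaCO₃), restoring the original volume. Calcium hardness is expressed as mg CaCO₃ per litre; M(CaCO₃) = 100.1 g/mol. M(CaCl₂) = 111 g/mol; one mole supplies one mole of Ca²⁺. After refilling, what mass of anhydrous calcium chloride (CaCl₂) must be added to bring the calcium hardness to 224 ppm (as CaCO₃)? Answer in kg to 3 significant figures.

105 kg

Volume: 2500 m³ = 2,500,000 L.
After draining 47% and refilling: 296 × 0.53 + 62 × 0.47 = 186.02 ppm.
Deficit to target: 224 − 186.02 = 37.98 mg/L.
As CaCO₃: 37.98 mg/L × 2,500,000 L = 94,950 g; ÷ 100.1 = 948.6 mol Ca²⁺.
Mass: 948.6 × 111 = 105,300 g.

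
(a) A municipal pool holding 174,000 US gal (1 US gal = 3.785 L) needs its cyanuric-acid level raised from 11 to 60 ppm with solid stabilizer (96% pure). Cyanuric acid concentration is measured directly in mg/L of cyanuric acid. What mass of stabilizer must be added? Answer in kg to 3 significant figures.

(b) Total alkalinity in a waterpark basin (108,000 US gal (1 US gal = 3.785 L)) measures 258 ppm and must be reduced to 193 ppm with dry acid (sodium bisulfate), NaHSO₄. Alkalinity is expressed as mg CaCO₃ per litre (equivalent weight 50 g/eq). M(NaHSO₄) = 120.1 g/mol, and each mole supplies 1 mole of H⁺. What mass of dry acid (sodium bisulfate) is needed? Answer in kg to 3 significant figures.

(a) 33.6 kg; (b) 63.8 kg

(a) Volume: 174,000 US gal × 3.785 L/gal = 658,590 L.
(a) CYA to add: (60 − 11) = 49 mg/L × 658,590 L = 32,270 g cyanuric acid.
(a) At 96% purity: 32,270 / 0.96 = 33,620 g product.

(b) Volume: 108,000 US gal × 3.785 L/gal = 408,780 L.
(b) Alkalinity to neutralize: (258 − 193) = 65 mg/L as CaCO₃ × 408,780 L = 26,570 g as CaCO₃.
(b) Equivalents of H⁺ required: 26,570 ÷ 50 g/eq = 531.4 eq = 531.4 mol NaHSO₄.
(b) Mass of NaHSO₄: 531.4 × 120.1 = 63,820 g.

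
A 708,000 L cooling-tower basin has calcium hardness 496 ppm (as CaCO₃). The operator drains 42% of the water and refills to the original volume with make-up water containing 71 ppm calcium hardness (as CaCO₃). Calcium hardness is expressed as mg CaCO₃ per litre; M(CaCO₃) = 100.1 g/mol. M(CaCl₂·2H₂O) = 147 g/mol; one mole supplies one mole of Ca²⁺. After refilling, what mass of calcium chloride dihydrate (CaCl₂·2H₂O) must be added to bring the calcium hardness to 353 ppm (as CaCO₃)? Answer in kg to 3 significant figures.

After draining 42% and refilling: 496 × 0.58 + 71 × 0.42 = 317.5 ppm.
Deficit to target: 353 − 317.5 = 35.5 mg/L.
As CaCO₃: 35.5 mg/L × 708,000 L = 25,130 g; ÷ 100.1 = 251.1 mol Ca²⁺.
Mass: 251.1 × 147 = 36,910 g.

36.9 kg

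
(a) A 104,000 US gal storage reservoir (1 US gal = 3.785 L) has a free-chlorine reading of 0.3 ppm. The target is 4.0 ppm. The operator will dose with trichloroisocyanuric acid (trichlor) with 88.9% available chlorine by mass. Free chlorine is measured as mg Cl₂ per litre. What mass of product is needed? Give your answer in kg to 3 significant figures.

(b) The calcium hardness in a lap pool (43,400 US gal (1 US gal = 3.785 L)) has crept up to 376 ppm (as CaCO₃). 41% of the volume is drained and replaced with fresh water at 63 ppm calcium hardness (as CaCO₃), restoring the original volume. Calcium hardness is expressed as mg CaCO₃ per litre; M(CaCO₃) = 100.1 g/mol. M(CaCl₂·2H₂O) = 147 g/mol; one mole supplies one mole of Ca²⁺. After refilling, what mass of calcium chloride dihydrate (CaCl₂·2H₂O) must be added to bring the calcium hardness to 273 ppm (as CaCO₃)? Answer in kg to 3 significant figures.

(a) Volume: 104,000 US gal × 3.785 L/gal = 393,640 L.
(a) Chlorine deficit: 4.0 − 0.3 = 3.7 ppm = 3.7 mg/L as Cl₂.
(a) Cl₂ equivalent needed: 3.7 mg/L × 393,640 L = 1,456,000 mg = 1456 g.
(a) Product at 88.9% available chlorine: 1456 / 0.889 = 1638 g.

(b) Volume: 43,400 US gal × 3.785 L/gal = 164,269 L.
(b) After draining 41% and refilling: 376 × 0.59 + 63 × 0.41 = 247.67 ppm.
(b) Deficit to target: 273 − 247.67 = 25.33 mg/L.
(b) As CaCO₃: 25.33 mg/L × 164,269 L = 4161 g; ÷ 100.1 = 41.57 mol Ca²⁺.
(b) Mass: 41.57 × 147 = 6110 g.

(a) 1.64 kg; (b) 6.11 kg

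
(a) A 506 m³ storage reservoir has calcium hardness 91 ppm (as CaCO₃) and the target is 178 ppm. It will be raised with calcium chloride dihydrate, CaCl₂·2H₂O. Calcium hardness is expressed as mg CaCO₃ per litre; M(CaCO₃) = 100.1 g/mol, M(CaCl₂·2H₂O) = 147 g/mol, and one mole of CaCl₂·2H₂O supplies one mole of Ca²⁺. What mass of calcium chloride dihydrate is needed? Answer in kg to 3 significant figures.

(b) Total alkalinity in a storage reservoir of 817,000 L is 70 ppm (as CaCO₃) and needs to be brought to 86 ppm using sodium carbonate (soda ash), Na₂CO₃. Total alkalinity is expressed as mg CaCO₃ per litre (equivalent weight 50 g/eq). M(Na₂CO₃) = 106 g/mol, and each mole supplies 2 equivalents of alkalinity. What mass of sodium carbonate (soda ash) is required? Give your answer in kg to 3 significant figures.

(a) 64.6 kg; (b) 13.9 kg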